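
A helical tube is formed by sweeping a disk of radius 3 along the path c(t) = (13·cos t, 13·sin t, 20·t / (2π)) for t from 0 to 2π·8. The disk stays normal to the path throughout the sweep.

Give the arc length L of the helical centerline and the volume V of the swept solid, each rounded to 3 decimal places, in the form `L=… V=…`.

L=672.754 V=19021.684

2πR = 2π·13 = 81.681409
per-turn = √(81.681409² + 20²) = √(6671.8526 + 400) = √7071.8526 = 84.094308
L = 8 × 84.094308 = 672.754461
V = π·3² × L = 28.274334 × 672.754461 = 19021.684251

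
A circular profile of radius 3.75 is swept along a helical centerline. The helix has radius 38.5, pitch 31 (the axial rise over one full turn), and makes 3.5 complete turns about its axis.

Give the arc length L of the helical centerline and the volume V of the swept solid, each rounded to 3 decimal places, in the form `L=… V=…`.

L=853.583 V=37710.146

2πR = 2π·38.5 = 241.902634
per-turn = √(241.902634² + 31²) = √(58516.8845 + 961) = √59477.8845 = 243.880882
L = 3.5 × 243.880882 = 853.583086
V = π·3.75² × L = 44.178647 × 853.583086 = 37710.145587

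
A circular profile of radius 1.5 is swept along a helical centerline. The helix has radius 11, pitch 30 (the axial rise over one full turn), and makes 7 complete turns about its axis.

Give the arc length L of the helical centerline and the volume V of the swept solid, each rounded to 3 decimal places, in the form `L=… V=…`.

2πR = 2π·11 = 69.115038
per-turn = √(69.115038² + 30²) = √(4776.8885 + 900) = √5676.8885 = 75.345129
L = 7 × 75.345129 = 527.415906
V = π·1.5² × L = 7.068583 × 527.415906 = 3728.083356

L=527.416 V=3728.083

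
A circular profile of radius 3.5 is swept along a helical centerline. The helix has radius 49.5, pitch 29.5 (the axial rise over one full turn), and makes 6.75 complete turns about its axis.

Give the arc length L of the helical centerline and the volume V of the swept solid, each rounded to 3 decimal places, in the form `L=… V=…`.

2πR = 2π·49.5 = 311.017673
per-turn = √(311.017673² + 29.5²) = √(96731.9927 + 870.25) = √97602.2427 = 312.413576
L = 6.75 × 312.413576 = 2108.791641
V = π·3.5² × L = 38.484510 × 2108.791641 = 81155.813005

L=2108.792 V=81155.813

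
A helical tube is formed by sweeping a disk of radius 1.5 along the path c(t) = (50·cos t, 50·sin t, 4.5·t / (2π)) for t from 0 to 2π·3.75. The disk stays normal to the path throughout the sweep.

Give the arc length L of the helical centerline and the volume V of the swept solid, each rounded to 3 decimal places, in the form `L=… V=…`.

L=1178.218 V=8328.333

2πR = 2π·50 = 314.159265
per-turn = √(314.159265² + 4.5²) = √(98696.0440 + 20.25) = √98716.2940 = 314.191493
L = 3.75 × 314.191493 = 1178.218097
V = π·1.5² × L = 7.068583 × 1178.218097 = 8328.332966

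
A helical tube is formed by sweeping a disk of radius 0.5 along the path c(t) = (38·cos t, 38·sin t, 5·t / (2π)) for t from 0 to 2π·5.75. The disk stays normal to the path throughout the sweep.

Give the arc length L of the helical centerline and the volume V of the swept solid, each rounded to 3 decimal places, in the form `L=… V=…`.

2πR = 2π·38 = 238.761042
per-turn = √(238.761042² + 5²) = √(57006.8350 + 25) = √57031.8350 = 238.813390
L = 5.75 × 238.813390 = 1373.176990
V = π·0.5² × L = 0.785398 × 1373.176990 = 1078.490686

L=1373.177 V=1078.491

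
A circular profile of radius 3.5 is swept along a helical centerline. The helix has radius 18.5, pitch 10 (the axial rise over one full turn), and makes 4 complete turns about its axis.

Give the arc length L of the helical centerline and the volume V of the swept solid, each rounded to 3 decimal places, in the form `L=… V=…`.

L=466.673 V=17959.687

2πR = 2π·18.5 = 116.238928
per-turn = √(116.238928² + 10²) = √(13511.4884 + 100) = √13611.4884 = 116.668284
L = 4 × 116.668284 = 466.673135
V = π·3.5² × L = 38.484510 × 466.673135 = 17959.686928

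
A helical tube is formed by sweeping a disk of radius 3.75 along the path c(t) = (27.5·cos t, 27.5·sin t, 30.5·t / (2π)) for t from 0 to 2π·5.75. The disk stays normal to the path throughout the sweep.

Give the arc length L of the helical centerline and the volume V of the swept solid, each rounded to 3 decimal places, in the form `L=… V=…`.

2πR = 2π·27.5 = 172.787596
per-turn = √(172.787596² + 30.5²) = √(29855.5533 + 930.25) = √30785.8033 = 175.458837
L = 5.75 × 175.458837 = 1008.888310
V = π·3.75² × L = 44.178647 × 1008.888310 = 44571.320198

L=1008.888 V=44571.320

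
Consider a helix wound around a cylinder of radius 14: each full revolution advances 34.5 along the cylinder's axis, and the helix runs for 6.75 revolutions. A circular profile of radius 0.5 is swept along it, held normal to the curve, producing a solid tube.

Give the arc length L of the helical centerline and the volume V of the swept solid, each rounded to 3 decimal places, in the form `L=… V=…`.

L=637.795 V=500.923

2πR = 2π·14 = 87.964594
per-turn = √(87.964594² + 34.5²) = √(7737.7699 + 1190.25) = √8928.0199 = 94.488200
L = 6.75 × 94.488200 = 637.795347
V = π·0.5² × L = 0.785398 × 637.795347 = 500.923294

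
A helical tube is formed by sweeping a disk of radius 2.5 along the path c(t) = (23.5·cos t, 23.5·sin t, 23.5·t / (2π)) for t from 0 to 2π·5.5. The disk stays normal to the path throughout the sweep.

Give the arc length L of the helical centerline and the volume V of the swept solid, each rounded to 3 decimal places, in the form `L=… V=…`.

2πR = 2π·23.5 = 147.654855
per-turn = √(147.654855² + 23.5²) = √(21801.9561 + 552.25) = √22354.2061 = 149.513231
L = 5.5 × 149.513231 = 822.322768
V = π·2.5² × L = 19.634954 × 822.322768 = 16146.269798

L=822.323 V=16146.270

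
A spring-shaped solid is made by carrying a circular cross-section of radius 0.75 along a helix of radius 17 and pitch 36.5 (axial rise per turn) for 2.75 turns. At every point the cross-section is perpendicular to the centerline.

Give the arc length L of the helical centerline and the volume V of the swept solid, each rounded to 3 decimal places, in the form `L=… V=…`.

2πR = 2π·17 = 106.814150
per-turn = √(106.814150² + 36.5²) = √(11409.2627 + 1332.25) = √12741.5127 = 112.878309
L = 2.75 × 112.878309 = 310.415350
V = π·0.75² × L = 1.767146 × 310.415350 = 548.549204

L=310.415 V=548.549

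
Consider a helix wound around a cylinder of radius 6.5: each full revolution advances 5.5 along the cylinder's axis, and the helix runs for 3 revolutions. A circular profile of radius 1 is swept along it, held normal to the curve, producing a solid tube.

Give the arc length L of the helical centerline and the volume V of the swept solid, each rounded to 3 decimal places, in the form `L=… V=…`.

2πR = 2π·6.5 = 40.840704
per-turn = √(40.840704² + 5.5²) = √(1667.9631 + 30.25) = √1698.2131 = 41.209382
L = 3 × 41.209382 = 123.628145
V = π·1² × L = 3.141593 × 123.628145 = 388.389273

L=123.628 V=388.389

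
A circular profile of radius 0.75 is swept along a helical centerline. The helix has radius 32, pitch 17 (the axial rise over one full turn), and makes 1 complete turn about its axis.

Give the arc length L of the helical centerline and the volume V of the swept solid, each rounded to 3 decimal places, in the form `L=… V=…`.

L=201.779 V=356.574

2πR = 2π·32 = 201.061930
per-turn = √(201.061930² + 17²) = √(40425.8996 + 289) = √40714.8996 = 201.779334
L = 1 × 201.779334 = 201.779334
V = π·0.75² × L = 1.767146 × 201.779334 = 356.573516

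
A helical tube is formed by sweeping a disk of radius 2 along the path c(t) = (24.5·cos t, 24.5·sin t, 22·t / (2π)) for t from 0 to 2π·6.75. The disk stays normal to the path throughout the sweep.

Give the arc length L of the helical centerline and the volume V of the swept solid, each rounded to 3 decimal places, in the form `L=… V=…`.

2πR = 2π·24.5 = 153.938040
per-turn = √(153.938040² + 22²) = √(23696.9202 + 484) = √24180.9202 = 155.502155
L = 6.75 × 155.502155 = 1049.639545
V = π·2² × L = 12.566371 × 1049.639545 = 13190.159538

L=1049.640 V=13190.160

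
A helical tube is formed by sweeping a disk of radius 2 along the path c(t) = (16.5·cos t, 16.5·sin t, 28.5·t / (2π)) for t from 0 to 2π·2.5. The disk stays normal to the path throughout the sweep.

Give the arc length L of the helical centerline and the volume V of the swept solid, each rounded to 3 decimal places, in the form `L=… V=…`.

2πR = 2π·16.5 = 103.672558
per-turn = √(103.672558² + 28.5²) = √(10747.9992 + 812.25) = √11560.2492 = 107.518599
L = 2.5 × 107.518599 = 268.796498
V = π·2² × L = 12.566371 × 268.796498 = 3377.796416

L=268.796 V=3377.796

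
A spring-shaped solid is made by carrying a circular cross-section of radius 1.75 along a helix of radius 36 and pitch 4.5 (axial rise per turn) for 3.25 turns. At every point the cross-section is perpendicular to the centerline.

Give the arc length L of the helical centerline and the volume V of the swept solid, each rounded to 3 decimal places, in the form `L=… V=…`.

2πR = 2π·36 = 226.194671
per-turn = √(226.194671² + 4.5²) = √(51164.0292 + 20.25) = √51184.2792 = 226.239429
L = 3.25 × 226.239429 = 735.278144
V = π·1.75² × L = 9.621128 × 735.278144 = 7074.204774

L=735.278 V=7074.205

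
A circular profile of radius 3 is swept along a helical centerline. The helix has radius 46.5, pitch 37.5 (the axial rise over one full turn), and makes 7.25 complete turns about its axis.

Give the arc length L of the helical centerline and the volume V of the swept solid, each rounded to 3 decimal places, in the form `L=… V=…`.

L=2135.595 V=60382.533

2πR = 2π·46.5 = 292.168117
per-turn = √(292.168117² + 37.5²) = √(85362.2085 + 1406.25) = √86768.4585 = 294.564863
L = 7.25 × 294.564863 = 2135.595256
V = π·3² × L = 28.274334 × 2135.595256 = 60382.533310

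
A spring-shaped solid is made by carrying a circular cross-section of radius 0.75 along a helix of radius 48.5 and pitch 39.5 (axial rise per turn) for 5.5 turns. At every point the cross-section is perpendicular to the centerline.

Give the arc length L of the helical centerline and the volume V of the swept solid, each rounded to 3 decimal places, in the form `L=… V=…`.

2πR = 2π·48.5 = 304.734487
per-turn = √(304.734487² + 39.5²) = √(92863.1078 + 1560.25) = √94423.3578 = 307.283839
L = 5.5 × 307.283839 = 1690.061115
V = π·0.75² × L = 1.767146 × 1690.061115 = 2986.584516

L=1690.061 V=2986.585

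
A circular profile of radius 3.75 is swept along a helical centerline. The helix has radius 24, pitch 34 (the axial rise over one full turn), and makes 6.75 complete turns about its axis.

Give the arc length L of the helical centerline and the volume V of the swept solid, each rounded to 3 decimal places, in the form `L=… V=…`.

L=1043.428 V=46097.234

2πR = 2π·24 = 150.796447
per-turn = √(150.796447² + 34²) = √(22739.5685 + 1156) = √23895.5685 = 154.581915
L = 6.75 × 154.581915 = 1043.427928
V = π·3.75² × L = 44.178647 × 1043.427928 = 46097.233793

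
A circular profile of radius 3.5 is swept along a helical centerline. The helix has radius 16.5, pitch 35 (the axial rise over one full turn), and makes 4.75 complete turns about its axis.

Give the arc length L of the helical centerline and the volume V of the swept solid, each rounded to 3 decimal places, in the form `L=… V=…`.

2πR = 2π·16.5 = 103.672558
per-turn = √(103.672558² + 35²) = √(10747.9992 + 1225) = √11972.9992 = 109.421201
L = 4.75 × 109.421201 = 519.750704
V = π·3.5² × L = 38.484510 × 519.750704 = 20002.351168

L=519.751 V=20002.351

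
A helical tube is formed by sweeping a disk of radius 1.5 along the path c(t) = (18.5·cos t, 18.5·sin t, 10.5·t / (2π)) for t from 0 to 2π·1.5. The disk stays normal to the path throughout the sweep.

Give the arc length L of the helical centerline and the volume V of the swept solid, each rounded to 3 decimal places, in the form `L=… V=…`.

2πR = 2π·18.5 = 116.238928
per-turn = √(116.238928² + 10.5²) = √(13511.4884 + 110.25) = √13621.7384 = 116.712203
L = 1.5 × 116.712203 = 175.068305
V = π·1.5² × L = 7.068583 × 175.068305 = 1237.484928

L=175.068 V=1237.485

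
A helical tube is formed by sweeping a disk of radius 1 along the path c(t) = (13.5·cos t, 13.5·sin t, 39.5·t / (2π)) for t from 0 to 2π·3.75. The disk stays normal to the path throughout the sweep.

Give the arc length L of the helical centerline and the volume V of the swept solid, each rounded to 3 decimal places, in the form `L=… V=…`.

L=350.884 V=1102.336

2πR = 2π·13.5 = 84.823002
per-turn = √(84.823002² + 39.5²) = √(7194.9416 + 1560.25) = √8755.1916 = 93.569181
L = 3.75 × 93.569181 = 350.884428
V = π·1² × L = 3.141593 × 350.884428 = 1102.335942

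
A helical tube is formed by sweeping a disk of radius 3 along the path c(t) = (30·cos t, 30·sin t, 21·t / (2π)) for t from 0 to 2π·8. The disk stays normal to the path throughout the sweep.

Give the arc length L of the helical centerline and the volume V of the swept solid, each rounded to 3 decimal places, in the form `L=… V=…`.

2πR = 2π·30 = 188.495559
per-turn = √(188.495559² + 21²) = √(35530.5758 + 441) = √35971.5758 = 189.661741
L = 8 × 189.661741 = 1517.293925
V = π·3² × L = 28.274334 × 1517.293925 = 42900.475025

L=1517.294 V=42900.475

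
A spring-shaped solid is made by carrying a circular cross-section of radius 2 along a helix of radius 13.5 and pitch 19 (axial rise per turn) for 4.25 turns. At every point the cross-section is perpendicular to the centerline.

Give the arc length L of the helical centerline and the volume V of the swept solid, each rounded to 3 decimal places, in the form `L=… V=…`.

2πR = 2π·13.5 = 84.823002
per-turn = √(84.823002² + 19²) = √(7194.9416 + 361) = √7555.9416 = 86.924919
L = 4.25 × 86.924919 = 369.430907
V = π·2² × L = 12.566371 × 369.430907 = 4642.405698

L=369.431 V=4642.406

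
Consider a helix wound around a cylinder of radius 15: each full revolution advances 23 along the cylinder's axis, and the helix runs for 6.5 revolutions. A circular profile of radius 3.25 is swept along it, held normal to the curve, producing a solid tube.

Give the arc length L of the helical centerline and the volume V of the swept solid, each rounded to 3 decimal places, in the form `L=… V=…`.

2πR = 2π·15 = 94.247780
per-turn = √(94.247780² + 23²) = √(8882.6440 + 529) = √9411.6440 = 97.013628
L = 6.5 × 97.013628 = 630.588580
V = π·3.25² × L = 33.183072 × 630.588580 = 20924.866510

L=630.589 V=20924.867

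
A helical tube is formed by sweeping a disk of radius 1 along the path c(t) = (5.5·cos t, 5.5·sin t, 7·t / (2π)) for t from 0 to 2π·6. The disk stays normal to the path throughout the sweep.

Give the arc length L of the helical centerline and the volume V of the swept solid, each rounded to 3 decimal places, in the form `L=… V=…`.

2πR = 2π·5.5 = 34.557519
per-turn = √(34.557519² + 7²) = √(1194.2221 + 49) = √1243.2221 = 35.259355
L = 6 × 35.259355 = 211.556131
V = π·1² × L = 3.141593 × 211.556131 = 664.623189

L=211.556 V=664.623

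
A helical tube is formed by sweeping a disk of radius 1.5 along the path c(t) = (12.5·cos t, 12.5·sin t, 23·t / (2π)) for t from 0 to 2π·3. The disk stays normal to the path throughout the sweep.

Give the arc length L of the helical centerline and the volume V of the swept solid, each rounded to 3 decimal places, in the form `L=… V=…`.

2πR = 2π·12.5 = 78.539816
per-turn = √(78.539816² + 23²) = √(6168.5028 + 529) = √6697.5028 = 81.838272
L = 3 × 81.838272 = 245.514816
V = π·1.5² × L = 7.068583 × 245.514816 = 1735.441968

L=245.515 V=1735.442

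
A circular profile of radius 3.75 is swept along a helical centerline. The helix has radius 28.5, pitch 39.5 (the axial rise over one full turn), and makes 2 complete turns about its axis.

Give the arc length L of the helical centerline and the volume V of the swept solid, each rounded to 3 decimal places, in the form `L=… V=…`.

L=366.751 V=16202.568

2πR = 2π·28.5 = 179.070781
per-turn = √(179.070781² + 39.5²) = √(32066.3447 + 1560.25) = √33626.5947 = 183.375556
L = 2 × 183.375556 = 366.751113
V = π·3.75² × L = 44.178647 × 366.751113 = 16202.567839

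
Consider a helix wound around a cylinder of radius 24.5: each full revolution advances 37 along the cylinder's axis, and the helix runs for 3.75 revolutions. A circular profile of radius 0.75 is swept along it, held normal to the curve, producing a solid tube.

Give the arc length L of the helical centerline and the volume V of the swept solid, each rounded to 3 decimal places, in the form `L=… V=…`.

2πR = 2π·24.5 = 153.938040
per-turn = √(153.938040² + 37²) = √(23696.9202 + 1369) = √25065.9202 = 158.322204
L = 3.75 × 158.322204 = 593.708264
V = π·0.75² × L = 1.767146 × 593.708264 = 1049.169105

L=593.708 V=1049.169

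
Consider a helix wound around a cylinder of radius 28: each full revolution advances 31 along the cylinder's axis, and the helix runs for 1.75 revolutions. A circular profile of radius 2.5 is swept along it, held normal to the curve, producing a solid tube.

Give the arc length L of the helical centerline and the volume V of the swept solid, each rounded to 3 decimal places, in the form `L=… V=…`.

2πR = 2π·28 = 175.929189
per-turn = √(175.929189² + 31²) = √(30951.0794 + 961) = √31912.0794 = 178.639524
L = 1.75 × 178.639524 = 312.619166
V = π·2.5² × L = 19.634954 × 312.619166 = 6138.262977

L=312.619 V=6138.263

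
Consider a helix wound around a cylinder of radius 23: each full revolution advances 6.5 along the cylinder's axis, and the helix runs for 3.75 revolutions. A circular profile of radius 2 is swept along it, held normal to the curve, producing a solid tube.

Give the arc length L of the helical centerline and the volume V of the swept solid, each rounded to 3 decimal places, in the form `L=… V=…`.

L=542.473 V=6816.912

2πR = 2π·23 = 144.513262
per-turn = √(144.513262² + 6.5²) = √(20884.0829 + 42.25) = √20926.3329 = 144.659369
L = 3.75 × 144.659369 = 542.472632
V = π·2² × L = 12.566371 × 542.472632 = 6816.912143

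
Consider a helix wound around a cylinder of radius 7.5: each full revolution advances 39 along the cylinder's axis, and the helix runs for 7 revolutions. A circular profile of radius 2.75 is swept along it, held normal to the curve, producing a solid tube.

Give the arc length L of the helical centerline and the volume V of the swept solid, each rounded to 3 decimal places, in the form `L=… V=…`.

2πR = 2π·7.5 = 47.123890
per-turn = √(47.123890² + 39²) = √(2220.6610 + 1521) = √3741.6610 = 61.169118
L = 7 × 61.169118 = 428.183826
V = π·2.75² × L = 23.758294 × 428.183826 = 10172.917405

L=428.184 V=10172.917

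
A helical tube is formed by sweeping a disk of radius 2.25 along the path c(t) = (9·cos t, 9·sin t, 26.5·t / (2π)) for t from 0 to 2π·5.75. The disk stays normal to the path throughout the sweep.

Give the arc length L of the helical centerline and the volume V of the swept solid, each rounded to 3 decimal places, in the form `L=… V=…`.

2πR = 2π·9 = 56.548668
per-turn = √(56.548668² + 26.5²) = √(3197.7518 + 702.25) = √3900.0018 = 62.449995
L = 5.75 × 62.449995 = 359.087469
V = π·2.25² × L = 15.904313 × 359.087469 = 5711.039432

L=359.087 V=5711.039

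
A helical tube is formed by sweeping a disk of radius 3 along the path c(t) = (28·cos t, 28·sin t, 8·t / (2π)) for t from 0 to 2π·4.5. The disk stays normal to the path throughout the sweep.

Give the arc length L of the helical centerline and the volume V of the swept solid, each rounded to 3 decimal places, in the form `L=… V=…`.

2πR = 2π·28 = 175.929189
per-turn = √(175.929189² + 8²) = √(30951.0794 + 64) = √31015.0794 = 176.110986
L = 4.5 × 176.110986 = 792.499437
V = π·3² × L = 28.274334 × 792.499437 = 22407.393688

L=792.499 V=22407.394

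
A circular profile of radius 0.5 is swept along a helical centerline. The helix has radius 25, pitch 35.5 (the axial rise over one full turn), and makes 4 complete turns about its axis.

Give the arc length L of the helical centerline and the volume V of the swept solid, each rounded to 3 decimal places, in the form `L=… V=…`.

2πR = 2π·25 = 157.079633
per-turn = √(157.079633² + 35.5²) = √(24674.0110 + 1260.25) = √25934.2610 = 161.041178
L = 4 × 161.041178 = 644.164712
V = π·0.5² × L = 0.785398 × 644.164712 = 505.925782

L=644.165 V=505.926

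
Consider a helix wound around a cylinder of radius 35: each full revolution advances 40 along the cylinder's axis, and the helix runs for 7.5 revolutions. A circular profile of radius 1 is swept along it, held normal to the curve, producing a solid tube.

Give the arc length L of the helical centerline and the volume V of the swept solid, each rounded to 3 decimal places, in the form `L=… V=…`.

L=1676.398 V=5266.559

2πR = 2π·35 = 219.911486
per-turn = √(219.911486² + 40²) = √(48361.0616 + 1600) = √49961.0616 = 223.519712
L = 7.5 × 223.519712 = 1676.397839
V = π·1² × L = 3.141593 × 1676.397839 = 5266.559134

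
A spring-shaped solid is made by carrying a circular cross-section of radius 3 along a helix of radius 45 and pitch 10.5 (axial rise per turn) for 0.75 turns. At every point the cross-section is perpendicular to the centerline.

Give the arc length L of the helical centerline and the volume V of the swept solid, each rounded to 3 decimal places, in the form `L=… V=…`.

L=212.204 V=5999.918

2πR = 2π·45 = 282.743339
per-turn = √(282.743339² + 10.5²) = √(79943.7956 + 110.25) = √80054.0456 = 282.938236
L = 0.75 × 282.938236 = 212.203677
V = π·3² × L = 28.274334 × 212.203677 = 5999.917624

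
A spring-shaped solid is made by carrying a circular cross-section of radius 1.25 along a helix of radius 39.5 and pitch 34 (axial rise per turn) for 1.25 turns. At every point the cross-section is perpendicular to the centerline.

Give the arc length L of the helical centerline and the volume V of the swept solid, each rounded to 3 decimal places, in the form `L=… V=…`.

2πR = 2π·39.5 = 248.185820
per-turn = √(248.185820² + 34²) = √(61596.2011 + 1156) = √62752.2011 = 250.503894
L = 1.25 × 250.503894 = 313.129868
V = π·1.25² × L = 4.908739 × 313.129868 = 1537.072645

L=313.130 V=1537.073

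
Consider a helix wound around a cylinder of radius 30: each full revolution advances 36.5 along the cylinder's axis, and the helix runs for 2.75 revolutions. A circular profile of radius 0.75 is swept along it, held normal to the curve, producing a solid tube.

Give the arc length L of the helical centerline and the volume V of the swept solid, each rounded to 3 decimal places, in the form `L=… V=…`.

L=527.992 V=933.038

2πR = 2π·30 = 188.495559
per-turn = √(188.495559² + 36.5²) = √(35530.5758 + 1332.25) = √36862.8258 = 191.996942
L = 2.75 × 191.996942 = 527.991591
V = π·0.75² × L = 1.767146 × 527.991591 = 933.038159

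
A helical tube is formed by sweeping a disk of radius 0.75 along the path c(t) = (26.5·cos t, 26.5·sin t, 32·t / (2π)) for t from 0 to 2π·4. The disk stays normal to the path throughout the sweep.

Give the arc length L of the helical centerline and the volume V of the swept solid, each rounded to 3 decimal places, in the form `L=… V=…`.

L=678.206 V=1198.489

2πR = 2π·26.5 = 166.504411
per-turn = √(166.504411² + 32²) = √(27723.7188 + 1024) = √28747.7188 = 169.551522
L = 4 × 169.551522 = 678.206090
V = π·0.75² × L = 1.767146 × 678.206090 = 1198.489089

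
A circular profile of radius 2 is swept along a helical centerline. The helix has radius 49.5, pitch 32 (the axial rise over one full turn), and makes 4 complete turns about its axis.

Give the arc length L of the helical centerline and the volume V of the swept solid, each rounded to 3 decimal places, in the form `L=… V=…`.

2πR = 2π·49.5 = 311.017673
per-turn = √(311.017673² + 32²) = √(96731.9927 + 1024) = √97755.9927 = 312.659548
L = 4 × 312.659548 = 1250.638191
V = π·2² × L = 12.566371 × 1250.638191 = 15715.983007

L=1250.638 V=15715.983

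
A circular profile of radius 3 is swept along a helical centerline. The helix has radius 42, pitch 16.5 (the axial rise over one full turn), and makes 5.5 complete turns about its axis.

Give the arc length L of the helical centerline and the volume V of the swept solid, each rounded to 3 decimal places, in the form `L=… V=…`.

2πR = 2π·42 = 263.893783
per-turn = √(263.893783² + 16.5²) = √(69639.9287 + 272.25) = √69912.1787 = 264.409112
L = 5.5 × 264.409112 = 1454.250118
V = π·3² × L = 28.274334 × 1454.250118 = 41117.953371

L=1454.250 V=41117.953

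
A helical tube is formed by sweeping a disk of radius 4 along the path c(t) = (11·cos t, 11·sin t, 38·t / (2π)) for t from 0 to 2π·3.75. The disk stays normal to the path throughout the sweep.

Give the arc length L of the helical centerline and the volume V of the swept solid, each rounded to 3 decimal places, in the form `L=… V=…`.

L=295.772 V=14867.137

2πR = 2π·11 = 69.115038
per-turn = √(69.115038² + 38²) = √(4776.8885 + 1444) = √6220.8885 = 78.872610
L = 3.75 × 78.872610 = 295.772286
V = π·4² × L = 50.265482 × 295.772286 = 14867.136635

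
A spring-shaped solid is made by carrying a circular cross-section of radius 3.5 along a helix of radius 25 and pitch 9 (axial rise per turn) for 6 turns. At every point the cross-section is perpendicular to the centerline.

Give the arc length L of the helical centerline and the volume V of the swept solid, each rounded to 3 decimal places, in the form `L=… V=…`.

2πR = 2π·25 = 157.079633
per-turn = √(157.079633² + 9²) = √(24674.0110 + 81) = √24755.0110 = 157.337252
L = 6 × 157.337252 = 944.023515
V = π·3.5² × L = 38.484510 × 944.023515 = 36330.282394

L=944.024 V=36330.282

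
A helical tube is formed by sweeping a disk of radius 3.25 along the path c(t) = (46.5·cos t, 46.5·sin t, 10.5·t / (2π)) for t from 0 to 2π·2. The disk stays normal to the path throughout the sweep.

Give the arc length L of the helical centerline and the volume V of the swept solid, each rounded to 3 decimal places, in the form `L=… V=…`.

2πR = 2π·46.5 = 292.168117
per-turn = √(292.168117² + 10.5²) = √(85362.2085 + 110.25) = √85472.4585 = 292.356732
L = 2 × 292.356732 = 584.713463
V = π·3.25² × L = 33.183072 × 584.713463 = 19402.589179

L=584.713 V=19402.589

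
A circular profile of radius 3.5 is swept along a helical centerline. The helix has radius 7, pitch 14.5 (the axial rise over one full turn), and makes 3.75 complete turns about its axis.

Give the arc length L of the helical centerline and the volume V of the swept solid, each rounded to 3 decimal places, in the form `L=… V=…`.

2πR = 2π·7 = 43.982297
per-turn = √(43.982297² + 14.5²) = √(1934.4425 + 210.25) = √2144.6925 = 46.310824
L = 3.75 × 46.310824 = 173.665592
V = π·3.5² × L = 38.484510 × 173.665592 = 6683.435203

L=173.666 V=6683.435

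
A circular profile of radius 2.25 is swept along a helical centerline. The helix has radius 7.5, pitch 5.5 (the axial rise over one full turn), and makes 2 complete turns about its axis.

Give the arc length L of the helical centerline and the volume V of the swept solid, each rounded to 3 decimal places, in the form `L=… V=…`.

2πR = 2π·7.5 = 47.123890
per-turn = √(47.123890² + 5.5²) = √(2220.6610 + 30.25) = √2250.9110 = 47.443767
L = 2 × 47.443767 = 94.887533
V = π·2.25² × L = 15.904313 × 94.887533 = 1509.121010

L=94.888 V=1509.121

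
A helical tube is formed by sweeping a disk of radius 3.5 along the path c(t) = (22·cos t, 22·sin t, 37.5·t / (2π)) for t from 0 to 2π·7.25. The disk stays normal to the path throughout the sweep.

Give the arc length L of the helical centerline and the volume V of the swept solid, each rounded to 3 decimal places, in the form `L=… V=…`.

2πR = 2π·22 = 138.230077
per-turn = √(138.230077² + 37.5²) = √(19107.5541 + 1406.25) = √20513.8041 = 143.226409
L = 7.25 × 143.226409 = 1038.391462
V = π·3.5² × L = 38.484510 × 1038.391462 = 39961.986624

L=1038.391 V=39961.987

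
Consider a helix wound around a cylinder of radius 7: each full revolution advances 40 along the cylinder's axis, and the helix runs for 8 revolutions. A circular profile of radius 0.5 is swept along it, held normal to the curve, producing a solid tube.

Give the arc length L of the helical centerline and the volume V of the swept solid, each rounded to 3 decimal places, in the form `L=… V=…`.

L=475.609 V=373.543

2πR = 2π·7 = 43.982297
per-turn = √(43.982297² + 40²) = √(1934.4425 + 1600) = √3534.4425 = 59.451177
L = 8 × 59.451177 = 475.609417
V = π·0.5² × L = 0.785398 × 475.609417 = 373.542763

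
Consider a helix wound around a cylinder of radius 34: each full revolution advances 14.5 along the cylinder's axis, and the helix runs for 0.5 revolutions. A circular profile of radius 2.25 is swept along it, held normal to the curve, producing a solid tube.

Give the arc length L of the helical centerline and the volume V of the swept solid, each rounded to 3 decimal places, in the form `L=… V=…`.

L=107.060 V=1702.714

2πR = 2π·34 = 213.628300
per-turn = √(213.628300² + 14.5²) = √(45637.0508 + 210.25) = √45847.3008 = 214.119828
L = 0.5 × 214.119828 = 107.059914
V = π·2.25² × L = 15.904313 × 107.059914 = 1702.714362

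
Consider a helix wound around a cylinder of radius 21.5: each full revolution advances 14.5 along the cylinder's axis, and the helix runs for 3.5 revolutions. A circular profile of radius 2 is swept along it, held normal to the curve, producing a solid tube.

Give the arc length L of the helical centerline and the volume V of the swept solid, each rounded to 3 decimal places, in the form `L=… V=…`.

2πR = 2π·21.5 = 135.088484
per-turn = √(135.088484² + 14.5²) = √(18248.8985 + 210.25) = √18459.1485 = 135.864449
L = 3.5 × 135.864449 = 475.525572
V = π·2² × L = 12.566371 × 475.525572 = 5975.630574

L=475.526 V=5975.631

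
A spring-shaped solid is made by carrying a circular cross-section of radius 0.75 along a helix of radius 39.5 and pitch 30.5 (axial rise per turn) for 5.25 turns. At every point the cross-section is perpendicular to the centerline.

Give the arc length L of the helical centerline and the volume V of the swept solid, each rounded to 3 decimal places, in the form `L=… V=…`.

L=1312.778 V=2319.870

2πR = 2π·39.5 = 248.185820
per-turn = √(248.185820² + 30.5²) = √(61596.2011 + 930.25) = √62526.4511 = 250.052897
L = 5.25 × 250.052897 = 1312.777707
V = π·0.75² × L = 1.767146 × 1312.777707 = 2319.869700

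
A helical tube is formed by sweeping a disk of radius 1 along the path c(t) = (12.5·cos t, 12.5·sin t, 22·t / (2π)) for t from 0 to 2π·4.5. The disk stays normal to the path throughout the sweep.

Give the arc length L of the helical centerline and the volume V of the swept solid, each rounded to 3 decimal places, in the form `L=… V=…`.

2πR = 2π·12.5 = 78.539816
per-turn = √(78.539816² + 22²) = √(6168.5028 + 484) = √6652.5028 = 81.562876
L = 4.5 × 81.562876 = 367.032942
V = π·1² × L = 3.141593 × 367.032942 = 1153.067995

L=367.033 V=1153.068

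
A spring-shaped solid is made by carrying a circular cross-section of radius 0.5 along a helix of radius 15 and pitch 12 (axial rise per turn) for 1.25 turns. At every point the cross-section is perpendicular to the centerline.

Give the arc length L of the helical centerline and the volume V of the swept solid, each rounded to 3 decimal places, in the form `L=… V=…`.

2πR = 2π·15 = 94.247780
per-turn = √(94.247780² + 12²) = √(8882.6440 + 144) = √9026.6440 = 95.008652
L = 1.25 × 95.008652 = 118.760815
V = π·0.5² × L = 0.785398 × 118.760815 = 93.274526

L=118.761 V=93.275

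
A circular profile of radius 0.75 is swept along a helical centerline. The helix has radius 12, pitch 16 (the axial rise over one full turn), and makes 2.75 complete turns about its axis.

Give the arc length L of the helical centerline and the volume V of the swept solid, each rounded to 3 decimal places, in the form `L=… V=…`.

L=211.962 V=374.568

2πR = 2π·12 = 75.398224
per-turn = √(75.398224² + 16²) = √(5684.8921 + 256) = √5940.8921 = 77.077183
L = 2.75 × 77.077183 = 211.962253
V = π·0.75² × L = 1.767146 × 211.962253 = 374.568220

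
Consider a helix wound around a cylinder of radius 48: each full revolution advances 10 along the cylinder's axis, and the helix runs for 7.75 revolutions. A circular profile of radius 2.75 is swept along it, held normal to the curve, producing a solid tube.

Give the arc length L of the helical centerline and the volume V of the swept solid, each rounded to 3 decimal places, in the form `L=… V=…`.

2πR = 2π·48 = 301.592895
per-turn = √(301.592895² + 10²) = √(90958.2742 + 100) = √91058.2742 = 301.758636
L = 7.75 × 301.758636 = 2338.629426
V = π·2.75² × L = 23.758294 × 2338.629426 = 55561.846493

L=2338.629 V=55561.846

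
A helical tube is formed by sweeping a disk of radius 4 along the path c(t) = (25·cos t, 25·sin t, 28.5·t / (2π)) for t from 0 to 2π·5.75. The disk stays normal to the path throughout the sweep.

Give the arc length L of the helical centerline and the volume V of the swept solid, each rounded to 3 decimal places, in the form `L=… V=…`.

L=917.954 V=46141.400

2πR = 2π·25 = 157.079633
per-turn = √(157.079633² + 28.5²) = √(24674.0110 + 812.25) = √25486.2610 = 159.644170
L = 5.75 × 159.644170 = 917.953977
V = π·4² × L = 50.265482 × 917.953977 = 46141.399542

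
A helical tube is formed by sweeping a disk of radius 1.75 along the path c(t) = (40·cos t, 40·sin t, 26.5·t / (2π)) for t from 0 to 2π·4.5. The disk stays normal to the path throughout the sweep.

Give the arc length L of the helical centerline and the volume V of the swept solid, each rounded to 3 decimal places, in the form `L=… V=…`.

2πR = 2π·40 = 251.327412
per-turn = √(251.327412² + 26.5²) = √(63165.4682 + 702.25) = √63867.7182 = 252.720633
L = 4.5 × 252.720633 = 1137.242847
V = π·1.75² × L = 9.621128 × 1137.242847 = 10941.558431

L=1137.243 V=10941.558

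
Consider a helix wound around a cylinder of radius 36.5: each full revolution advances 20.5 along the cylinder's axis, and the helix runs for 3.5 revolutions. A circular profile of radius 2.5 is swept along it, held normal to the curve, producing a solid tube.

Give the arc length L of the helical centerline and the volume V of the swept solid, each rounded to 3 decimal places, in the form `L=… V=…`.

L=805.877 V=15823.365

2πR = 2π·36.5 = 229.336264
per-turn = √(229.336264² + 20.5²) = √(52595.1219 + 420.25) = √53015.3719 = 230.250672
L = 3.5 × 230.250672 = 805.877351
V = π·2.5² × L = 19.634954 × 805.877351 = 15823.364789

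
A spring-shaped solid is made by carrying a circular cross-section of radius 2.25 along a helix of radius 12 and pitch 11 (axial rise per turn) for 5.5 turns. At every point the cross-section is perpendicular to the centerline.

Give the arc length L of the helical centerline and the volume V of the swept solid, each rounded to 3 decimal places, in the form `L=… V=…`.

2πR = 2π·12 = 75.398224
per-turn = √(75.398224² + 11²) = √(5684.8921 + 121) = √5805.8921 = 76.196405
L = 5.5 × 76.196405 = 419.080228
V = π·2.25² × L = 15.904313 × 419.080228 = 6665.183030

L=419.080 V=6665.183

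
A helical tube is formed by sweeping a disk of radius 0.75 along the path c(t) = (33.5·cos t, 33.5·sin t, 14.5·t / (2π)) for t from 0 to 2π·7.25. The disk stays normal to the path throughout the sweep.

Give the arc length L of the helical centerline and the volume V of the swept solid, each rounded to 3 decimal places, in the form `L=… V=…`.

2πR = 2π·33.5 = 210.486708
per-turn = √(210.486708² + 14.5²) = √(44304.6542 + 210.25) = √44514.9042 = 210.985554
L = 7.25 × 210.985554 = 1529.645269
V = π·0.75² × L = 1.767146 × 1529.645269 = 2703.106317

L=1529.645 V=2703.106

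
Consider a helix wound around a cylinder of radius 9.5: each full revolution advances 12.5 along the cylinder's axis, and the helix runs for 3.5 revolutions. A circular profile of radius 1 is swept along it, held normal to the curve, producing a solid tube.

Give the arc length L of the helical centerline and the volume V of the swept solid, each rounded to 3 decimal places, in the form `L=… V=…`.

2πR = 2π·9.5 = 59.690260
per-turn = √(59.690260² + 12.5²) = √(3562.9272 + 156.25) = √3719.1772 = 60.985057
L = 3.5 × 60.985057 = 213.447700
V = π·1² × L = 3.141593 × 213.447700 = 670.565726

L=213.448 V=670.566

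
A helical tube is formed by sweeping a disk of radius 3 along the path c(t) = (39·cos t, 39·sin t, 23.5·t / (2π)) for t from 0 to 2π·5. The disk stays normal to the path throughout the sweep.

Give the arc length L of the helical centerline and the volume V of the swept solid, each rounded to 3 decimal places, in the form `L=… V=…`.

2πR = 2π·39 = 245.044227
per-turn = √(245.044227² + 23.5²) = √(60046.6732 + 552.25) = √60598.9232 = 246.168485
L = 5 × 246.168485 = 1230.842427
V = π·3² × L = 28.274334 × 1230.842427 = 34801.249729

L=1230.842 V=34801.250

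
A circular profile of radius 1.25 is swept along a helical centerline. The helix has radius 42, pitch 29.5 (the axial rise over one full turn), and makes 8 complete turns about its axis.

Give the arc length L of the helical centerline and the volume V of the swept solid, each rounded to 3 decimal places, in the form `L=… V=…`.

2πR = 2π·42 = 263.893783
per-turn = √(263.893783² + 29.5²) = √(69639.9287 + 870.25) = √70510.1787 = 265.537528
L = 8 × 265.537528 = 2124.300222
V = π·1.25² × L = 4.908739 × 2124.300222 = 10427.634331

L=2124.300 V=10427.634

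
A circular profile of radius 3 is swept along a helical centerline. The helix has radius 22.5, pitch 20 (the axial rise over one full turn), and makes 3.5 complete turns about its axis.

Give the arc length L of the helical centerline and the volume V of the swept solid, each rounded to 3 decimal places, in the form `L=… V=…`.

2πR = 2π·22.5 = 141.371669
per-turn = √(141.371669² + 20²) = √(19985.9489 + 400) = √20385.9489 = 142.779371
L = 3.5 × 142.779371 = 499.727800
V = π·3² × L = 28.274334 × 499.727800 = 14129.470670

L=499.728 V=14129.471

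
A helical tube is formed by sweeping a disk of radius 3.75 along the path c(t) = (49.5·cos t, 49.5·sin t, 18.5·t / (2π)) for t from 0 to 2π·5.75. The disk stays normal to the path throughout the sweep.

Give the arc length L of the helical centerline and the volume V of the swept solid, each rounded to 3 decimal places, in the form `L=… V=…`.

L=1791.513 V=79146.599

2πR = 2π·49.5 = 311.017673
per-turn = √(311.017673² + 18.5²) = √(96731.9927 + 342.25) = √97074.2427 = 311.567397
L = 5.75 × 311.567397 = 1791.512531
V = π·3.75² × L = 44.178647 × 1791.512531 = 79146.599171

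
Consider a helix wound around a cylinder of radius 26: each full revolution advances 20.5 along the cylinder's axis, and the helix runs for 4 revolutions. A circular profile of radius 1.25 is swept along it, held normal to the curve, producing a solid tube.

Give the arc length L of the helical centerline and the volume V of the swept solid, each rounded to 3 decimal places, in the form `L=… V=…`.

2πR = 2π·26 = 163.362818
per-turn = √(163.362818² + 20.5²) = √(26687.4103 + 420.25) = √27107.6603 = 164.644041
L = 4 × 164.644041 = 658.576165
V = π·1.25² × L = 4.908739 × 658.576165 = 3232.778189

L=658.576 V=3232.778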